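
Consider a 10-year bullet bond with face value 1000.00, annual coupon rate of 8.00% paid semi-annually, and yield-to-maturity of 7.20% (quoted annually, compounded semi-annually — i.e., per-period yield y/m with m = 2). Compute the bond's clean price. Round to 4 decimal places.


Coupon per period c = face * coupon_rate / m = 40.000000
Periods per year m = 2; per-period yield y/m = 0.036000
Number of cashflows N = 20
Cashflows (t years, CF_t, discount factor 1/(1+y/m)^(m*t), PV):
  t = 0.5000: CF_t = 40.000000, DF = 0.965251, PV = 38.610039
  t = 1.0000: CF_t = 40.000000, DF = 0.931709, PV = 37.268377
  t = 1.5000: CF_t = 40.000000, DF = 0.899333, PV = 35.973337
  t = 2.0000: CF_t = 40.000000, DF = 0.868082, PV = 34.723298
  t = 2.5000: CF_t = 40.000000, DF = 0.837917, PV = 33.516697
  t = 3.0000: CF_t = 40.000000, DF = 0.808801, PV = 32.352024
  t = 3.5000: CF_t = 40.000000, DF = 0.780696, PV = 31.227823
  t = 4.0000: CF_t = 40.000000, DF = 0.753567, PV = 30.142686
  t = 4.5000: CF_t = 40.000000, DF = 0.727381, PV = 29.095257
  t = 5.0000: CF_t = 40.000000, DF = 0.702106, PV = 28.084225
  t = 5.5000: CF_t = 40.000000, DF = 0.677708, PV = 27.108325
  t = 6.0000: CF_t = 40.000000, DF = 0.654158, PV = 26.166337
  t = 6.5000: CF_t = 40.000000, DF = 0.631427, PV = 25.257082
  t = 7.0000: CF_t = 40.000000, DF = 0.609486, PV = 24.379423
  t = 7.5000: CF_t = 40.000000, DF = 0.588307, PV = 23.532261
  t = 8.0000: CF_t = 40.000000, DF = 0.567863, PV = 22.714538
  t = 8.5000: CF_t = 40.000000, DF = 0.548131, PV = 21.925230
  t = 9.0000: CF_t = 40.000000, DF = 0.529084, PV = 21.163349
  t = 9.5000: CF_t = 40.000000, DF = 0.510699, PV = 20.427943
  t = 10.0000: CF_t = 1040.000000, DF = 0.492952, PV = 512.670386
Price P = sum_t PV_t = 1056.338634

Answer: Price = 1056.3386


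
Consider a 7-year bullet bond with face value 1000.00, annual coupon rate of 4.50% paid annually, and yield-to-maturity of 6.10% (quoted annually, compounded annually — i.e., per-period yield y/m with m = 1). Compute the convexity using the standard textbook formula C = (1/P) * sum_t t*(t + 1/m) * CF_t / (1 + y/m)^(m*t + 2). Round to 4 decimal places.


Coupon per period c = face * coupon_rate / m = 45.000000
Periods per year m = 1; per-period yield y/m = 0.061000
Number of cashflows N = 7
Cashflows (t years, CF_t, discount factor 1/(1+y/m)^(m*t), PV):
  t = 1.0000: CF_t = 45.000000, DF = 0.942507, PV = 42.412818
  t = 2.0000: CF_t = 45.000000, DF = 0.888320, PV = 39.974381
  t = 3.0000: CF_t = 45.000000, DF = 0.837247, PV = 37.676137
  t = 4.0000: CF_t = 45.000000, DF = 0.789112, PV = 35.510025
  t = 5.0000: CF_t = 45.000000, DF = 0.743743, PV = 33.468450
  t = 6.0000: CF_t = 45.000000, DF = 0.700983, PV = 31.544250
  t = 7.0000: CF_t = 1045.000000, DF = 0.660682, PV = 690.412432
Price P = sum_t PV_t = 910.998493
Convexity numerator sum_t t*(t + 1/m) * CF_t / (1+y/m)^(m*t + 2):
  t = 1.0000: term = 75.352273
  t = 2.0000: term = 213.060150
  t = 3.0000: term = 401.621395
  t = 4.0000: term = 630.885006
  t = 5.0000: term = 891.920367
  t = 6.0000: term = 1176.897751
  t = 7.0000: term = 34345.185182
Convexity = (1/P) * sum = 37734.922124 / 910.998493 = 41.421498

Answer: Convexity = 41.4215


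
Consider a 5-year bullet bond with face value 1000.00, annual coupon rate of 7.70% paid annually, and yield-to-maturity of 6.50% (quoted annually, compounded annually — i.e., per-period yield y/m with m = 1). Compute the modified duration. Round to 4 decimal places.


Coupon per period c = face * coupon_rate / m = 77.000000
Periods per year m = 1; per-period yield y/m = 0.065000
Number of cashflows N = 5
Cashflows (t years, CF_t, discount factor 1/(1+y/m)^(m*t), PV):
  t = 1.0000: CF_t = 77.000000, DF = 0.938967, PV = 72.300469
  t = 2.0000: CF_t = 77.000000, DF = 0.881659, PV = 67.887765
  t = 3.0000: CF_t = 77.000000, DF = 0.827849, PV = 63.744380
  t = 4.0000: CF_t = 77.000000, DF = 0.777323, PV = 59.853878
  t = 5.0000: CF_t = 1077.000000, DF = 0.729881, PV = 786.081661
Price P = sum_t PV_t = 1049.868153
First compute Macaulay numerator sum_t t * PV_t:
  t * PV_t at t = 1.0000: 72.300469
  t * PV_t at t = 2.0000: 135.775530
  t * PV_t at t = 3.0000: 191.233140
  t * PV_t at t = 4.0000: 239.415512
  t * PV_t at t = 5.0000: 3930.408305
Macaulay duration D = 4569.132956 / 1049.868153 = 4.352102
Modified duration = D / (1 + y/m) = 4.352102 / (1 + 0.065000) = 4.086480

Answer: Modified duration = 4.0865


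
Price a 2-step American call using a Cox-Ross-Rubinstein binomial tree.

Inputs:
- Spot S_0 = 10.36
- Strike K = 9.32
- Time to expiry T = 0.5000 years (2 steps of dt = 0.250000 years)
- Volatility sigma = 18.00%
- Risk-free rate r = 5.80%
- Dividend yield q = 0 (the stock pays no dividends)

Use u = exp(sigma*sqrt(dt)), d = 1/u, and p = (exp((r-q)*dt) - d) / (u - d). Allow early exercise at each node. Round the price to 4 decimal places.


dt = T/N = 0.250000
u = exp(sigma*sqrt(dt)) = 1.094174; d = 1/u = 0.913931
p = (exp((r-q)*dt) - d) / (u - d) = 0.558548
Discount per step: exp(-r*dt) = 0.985605
Stock lattice S(k, i) with i counting down-moves:
  k=0: S(0,0) = 10.3600
  k=1: S(1,0) = 11.3356; S(1,1) = 9.4683
  k=2: S(2,0) = 12.4032; S(2,1) = 10.3600; S(2,2) = 8.6534
Terminal payoffs V(N, i) = max(S_T - K, 0):
  V(2,0) = 3.083172; V(2,1) = 1.040000; V(2,2) = 0.000000
Backward induction: V(k, i) = exp(-r*dt) * [p * V(k+1, i) + (1-p) * V(k+1, i+1)]; then take max(V_cont, immediate exercise) for American.
  V(1,0) = exp(-r*dt) * [p*3.083172 + (1-p)*1.040000] = 2.149811; exercise = 2.015646; V(1,0) = max -> 2.149811
  V(1,1) = exp(-r*dt) * [p*1.040000 + (1-p)*0.000000] = 0.572528; exercise = 0.148327; V(1,1) = max -> 0.572528
  V(0,0) = exp(-r*dt) * [p*2.149811 + (1-p)*0.572528] = 1.432592; exercise = 1.040000; V(0,0) = max -> 1.432592

Answer: Price = V(0,0) = 1.4326


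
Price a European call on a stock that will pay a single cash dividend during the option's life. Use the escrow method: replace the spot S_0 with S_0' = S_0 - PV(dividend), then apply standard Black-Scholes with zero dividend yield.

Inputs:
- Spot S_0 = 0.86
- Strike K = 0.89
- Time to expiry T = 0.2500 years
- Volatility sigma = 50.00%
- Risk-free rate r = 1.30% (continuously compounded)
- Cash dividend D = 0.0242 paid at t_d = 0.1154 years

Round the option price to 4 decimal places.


PV(D) = D * exp(-r * t_d) = 0.0242 * 0.99850092 = 0.02416372
S_0' = S_0 - PV(D) = 0.8600 - 0.02416372 = 0.83583628
d1 = (ln(S_0'/K) + (r + sigma^2/2)*T) / (sigma*sqrt(T)) = -0.11315484
d2 = d1 - sigma*sqrt(T) = -0.36315484
exp(-rT) = 0.99675528
N(d1) = 0.45495390; N(d2) = 0.35824461
C = S_0' * N(d1) - K * exp(-rT) * N(d2) = 0.83583628 * 0.45495390 - 0.8900 * 0.99675528 * 0.35824461 = 0.0625

Answer: Price = 0.0625


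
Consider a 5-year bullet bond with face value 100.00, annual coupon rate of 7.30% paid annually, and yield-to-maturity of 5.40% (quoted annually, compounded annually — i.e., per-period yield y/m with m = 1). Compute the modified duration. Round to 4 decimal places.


Coupon per period c = face * coupon_rate / m = 7.300000
Periods per year m = 1; per-period yield y/m = 0.054000
Number of cashflows N = 5
Cashflows (t years, CF_t, discount factor 1/(1+y/m)^(m*t), PV):
  t = 1.0000: CF_t = 7.300000, DF = 0.948767, PV = 6.925996
  t = 2.0000: CF_t = 7.300000, DF = 0.900158, PV = 6.571154
  t = 3.0000: CF_t = 7.300000, DF = 0.854040, PV = 6.234491
  t = 4.0000: CF_t = 7.300000, DF = 0.810285, PV = 5.915077
  t = 5.0000: CF_t = 107.300000, DF = 0.768771, PV = 82.489119
Price P = sum_t PV_t = 108.135838
First compute Macaulay numerator sum_t t * PV_t:
  t * PV_t at t = 1.0000: 6.925996
  t * PV_t at t = 2.0000: 13.142308
  t * PV_t at t = 3.0000: 18.703474
  t * PV_t at t = 4.0000: 23.660309
  t * PV_t at t = 5.0000: 412.445597
Macaulay duration D = 474.877684 / 108.135838 = 4.391492
Modified duration = D / (1 + y/m) = 4.391492 / (1 + 0.054000) = 4.166501

Answer: Modified duration = 4.1665


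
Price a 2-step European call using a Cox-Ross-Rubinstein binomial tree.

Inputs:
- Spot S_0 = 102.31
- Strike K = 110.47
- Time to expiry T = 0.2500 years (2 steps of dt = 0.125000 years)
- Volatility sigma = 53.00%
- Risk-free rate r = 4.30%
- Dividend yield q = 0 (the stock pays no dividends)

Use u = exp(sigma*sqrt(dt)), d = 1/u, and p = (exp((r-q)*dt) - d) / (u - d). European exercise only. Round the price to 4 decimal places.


dt = T/N = 0.125000
u = exp(sigma*sqrt(dt)) = 1.206089; d = 1/u = 0.829126
p = (exp((r-q)*dt) - d) / (u - d) = 0.467588
Discount per step: exp(-r*dt) = 0.994639
Stock lattice S(k, i) with i counting down-moves:
  k=0: S(0,0) = 102.3100
  k=1: S(1,0) = 123.3950; S(1,1) = 84.8279
  k=2: S(2,0) = 148.8254; S(2,1) = 102.3100; S(2,2) = 70.3330
Terminal payoffs V(N, i) = max(S_T - K, 0):
  V(2,0) = 38.355431; V(2,1) = 0.000000; V(2,2) = 0.000000
Backward induction: V(k, i) = exp(-r*dt) * [p * V(k+1, i) + (1-p) * V(k+1, i+1)].
  V(1,0) = exp(-r*dt) * [p*38.355431 + (1-p)*0.000000] = 17.838393
  V(1,1) = exp(-r*dt) * [p*0.000000 + (1-p)*0.000000] = 0.000000
  V(0,0) = exp(-r*dt) * [p*17.838393 + (1-p)*0.000000] = 8.296303

Answer: Price = V(0,0) = 8.2963


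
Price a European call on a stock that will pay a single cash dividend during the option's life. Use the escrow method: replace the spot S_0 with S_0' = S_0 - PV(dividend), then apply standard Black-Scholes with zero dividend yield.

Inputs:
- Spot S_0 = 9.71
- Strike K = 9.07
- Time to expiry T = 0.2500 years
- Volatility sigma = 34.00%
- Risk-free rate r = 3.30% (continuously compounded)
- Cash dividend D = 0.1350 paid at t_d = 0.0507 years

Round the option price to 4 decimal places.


PV(D) = D * exp(-r * t_d) = 0.1350 * 0.99832830 = 0.13477432
S_0' = S_0 - PV(D) = 9.7100 - 0.13477432 = 9.57522568
d1 = (ln(S_0'/K) + (r + sigma^2/2)*T) / (sigma*sqrt(T)) = 0.45239318
d2 = d1 - sigma*sqrt(T) = 0.28239318
exp(-rT) = 0.99178394
N(d1) = 0.67450712; N(d2) = 0.61117898
C = S_0' * N(d1) - K * exp(-rT) * N(d2) = 9.57522568 * 0.67450712 - 9.0700 * 0.99178394 * 0.61117898 = 0.9607

Answer: Price = 0.9607


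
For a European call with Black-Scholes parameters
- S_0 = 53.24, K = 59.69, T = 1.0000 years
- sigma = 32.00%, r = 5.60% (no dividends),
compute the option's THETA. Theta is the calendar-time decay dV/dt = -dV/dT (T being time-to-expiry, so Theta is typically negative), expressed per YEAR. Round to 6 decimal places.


d1 = -0.0223578395; d2 = -0.3423578395
phi(d1) = 0.3988425826; exp(-qT) = 1.0000000000; exp(-rT) = 0.9455391359
Theta = -S*exp(-qT)*phi(d1)*sigma/(2*sqrt(T)) - r*K*exp(-rT)*N(d2) + q*S*exp(-qT)*N(d1)
N(d1) = 0.4910812556; N(d2) = 0.3660408063; sqrt(T) = 1.0000000000
Term 1 = -53.2400 * 1.0000000000 * 0.3988425826 * 0.3200 / (2 * 1.0000000000) = -3.3975006556
Term 2 = -0.0560 * 59.6900 * 0.9455391359 * 0.3660408063 = -1.1569074513
Term 3 = 0 (no dividend yield, q = 0)
Theta = -3.3975006556 + (-1.1569074513) + (0.0000000000) = -4.554408

Answer: Theta = -4.554408


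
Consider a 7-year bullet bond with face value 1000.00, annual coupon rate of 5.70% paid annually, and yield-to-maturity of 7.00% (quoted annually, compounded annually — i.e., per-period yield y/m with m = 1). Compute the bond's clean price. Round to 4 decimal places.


Answer: Price = 929.9392

Derivation:
Coupon per period c = face * coupon_rate / m = 57.000000
Periods per year m = 1; per-period yield y/m = 0.070000
Number of cashflows N = 7
Cashflows (t years, CF_t, discount factor 1/(1+y/m)^(m*t), PV):
  t = 1.0000: CF_t = 57.000000, DF = 0.934579, PV = 53.271028
  t = 2.0000: CF_t = 57.000000, DF = 0.873439, PV = 49.786008
  t = 3.0000: CF_t = 57.000000, DF = 0.816298, PV = 46.528979
  t = 4.0000: CF_t = 57.000000, DF = 0.762895, PV = 43.485027
  t = 5.0000: CF_t = 57.000000, DF = 0.712986, PV = 40.640212
  t = 6.0000: CF_t = 57.000000, DF = 0.666342, PV = 37.981507
  t = 7.0000: CF_t = 1057.000000, DF = 0.622750, PV = 658.246477
Price P = sum_t PV_t = 929.939238


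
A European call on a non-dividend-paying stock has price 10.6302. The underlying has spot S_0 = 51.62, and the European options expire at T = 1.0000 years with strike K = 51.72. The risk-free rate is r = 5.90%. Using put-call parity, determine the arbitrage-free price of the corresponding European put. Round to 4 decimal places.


Answer: Put price = 7.7670

Derivation:
Put-call parity: C - P = S_0 * exp(-qT) - K * exp(-rT).
S_0 * exp(-qT) = 51.6200 * 1.00000000 = 51.62000000
K * exp(-rT) = 51.7200 * 0.94270677 = 48.75679410
P = C - S*exp(-qT) + K*exp(-rT)
P = 10.6302 - 51.62000000 + 48.75679410 = 7.7670


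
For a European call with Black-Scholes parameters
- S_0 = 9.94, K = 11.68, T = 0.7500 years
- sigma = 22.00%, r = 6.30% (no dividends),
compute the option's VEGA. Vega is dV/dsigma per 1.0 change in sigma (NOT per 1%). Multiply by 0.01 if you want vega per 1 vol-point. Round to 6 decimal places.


Answer: Vega = 3.025513

Derivation:
d1 = -0.5034019699; d2 = -0.6939275587
phi(d1) = 0.3514649442; exp(-qT) = 1.0000000000; exp(-rT) = 0.9538489056
Vega = S * exp(-qT) * phi(d1) * sqrt(T) = 9.9400 * 1.0000000000 * 0.3514649442 * 0.8660254038 = 3.025513


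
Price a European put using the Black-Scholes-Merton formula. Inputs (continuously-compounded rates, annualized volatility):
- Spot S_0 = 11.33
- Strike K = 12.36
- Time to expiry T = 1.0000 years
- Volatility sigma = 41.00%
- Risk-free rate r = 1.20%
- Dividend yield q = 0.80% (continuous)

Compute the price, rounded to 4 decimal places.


Answer: Price = 2.4294

Derivation:
d1 = (ln(S/K) + (r - q + 0.5*sigma^2) * T) / (sigma * sqrt(T)) = 0.00253323
d2 = d1 - sigma * sqrt(T) = -0.40746677
exp(-rT) = 0.98807171; exp(-qT) = 0.99203191
P = K * exp(-rT) * N(-d2) - S_0 * exp(-qT) * N(-d1)
N(-d1) = 0.49898939; N(-d2) = 0.65816740
P = 12.3600 * 0.98807171 * 0.65816740 - 11.3300 * 0.99203191 * 0.49898939 = 2.4294


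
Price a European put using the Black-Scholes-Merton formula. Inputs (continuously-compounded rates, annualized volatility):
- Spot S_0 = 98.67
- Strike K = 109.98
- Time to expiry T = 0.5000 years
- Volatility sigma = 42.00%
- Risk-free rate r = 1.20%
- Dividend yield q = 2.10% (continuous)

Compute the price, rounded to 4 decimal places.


d1 = (ln(S/K) + (r - q + 0.5*sigma^2) * T) / (sigma * sqrt(T)) = -0.23205757
d2 = d1 - sigma * sqrt(T) = -0.52904242
exp(-rT) = 0.99401796; exp(-qT) = 0.98955493
P = K * exp(-rT) * N(-d2) - S_0 * exp(-qT) * N(-d1)
N(-d1) = 0.59175335; N(-d2) = 0.70161199
P = 109.9800 * 0.99401796 * 0.70161199 - 98.6700 * 0.98955493 * 0.59175335 = 18.9233

Answer: Price = 18.9233


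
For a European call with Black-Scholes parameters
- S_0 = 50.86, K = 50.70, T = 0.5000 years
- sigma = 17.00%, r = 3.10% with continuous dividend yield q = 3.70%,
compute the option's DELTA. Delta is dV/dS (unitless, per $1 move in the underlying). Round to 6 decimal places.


d1 = 0.0613589779; d2 = -0.0588491749
phi(d1) = 0.3981919931; exp(-qT) = 0.9816700746; exp(-rT) = 0.9846195068
N(d1) = 0.5244633392
Delta = exp(-qT) * N(d1) = 0.9816700746 * 0.5244633392 = 0.514850

Answer: Delta = 0.514850


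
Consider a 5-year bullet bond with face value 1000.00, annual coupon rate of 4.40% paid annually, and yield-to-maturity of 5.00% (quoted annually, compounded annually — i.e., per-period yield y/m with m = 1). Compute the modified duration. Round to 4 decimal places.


Coupon per period c = face * coupon_rate / m = 44.000000
Periods per year m = 1; per-period yield y/m = 0.050000
Number of cashflows N = 5
Cashflows (t years, CF_t, discount factor 1/(1+y/m)^(m*t), PV):
  t = 1.0000: CF_t = 44.000000, DF = 0.952381, PV = 41.904762
  t = 2.0000: CF_t = 44.000000, DF = 0.907029, PV = 39.909297
  t = 3.0000: CF_t = 44.000000, DF = 0.863838, PV = 38.008854
  t = 4.0000: CF_t = 44.000000, DF = 0.822702, PV = 36.198909
  t = 5.0000: CF_t = 1044.000000, DF = 0.783526, PV = 818.001318
Price P = sum_t PV_t = 974.023140
First compute Macaulay numerator sum_t t * PV_t:
  t * PV_t at t = 1.0000: 41.904762
  t * PV_t at t = 2.0000: 79.818594
  t * PV_t at t = 3.0000: 114.026563
  t * PV_t at t = 4.0000: 144.795636
  t * PV_t at t = 5.0000: 4090.006589
Macaulay duration D = 4470.552144 / 974.023140 = 4.589780
Modified duration = D / (1 + y/m) = 4.589780 / (1 + 0.050000) = 4.371219

Answer: Modified duration = 4.3712


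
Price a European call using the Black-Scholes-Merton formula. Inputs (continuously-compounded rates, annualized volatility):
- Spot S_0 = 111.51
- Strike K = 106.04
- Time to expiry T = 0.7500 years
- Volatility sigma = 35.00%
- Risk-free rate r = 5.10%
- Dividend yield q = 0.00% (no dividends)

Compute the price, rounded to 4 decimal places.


d1 = (ln(S/K) + (r - q + 0.5*sigma^2) * T) / (sigma * sqrt(T)) = 0.44368673
d2 = d1 - sigma * sqrt(T) = 0.14057783
exp(-rT) = 0.96247229; exp(-qT) = 1.00000000
C = S_0 * exp(-qT) * N(d1) - K * exp(-rT) * N(d2)
N(d1) = 0.67136545; N(d2) = 0.55589827
C = 111.5100 * 1.00000000 * 0.67136545 - 106.0400 * 0.96247229 * 0.55589827 = 18.1287

Answer: Price = 18.1287


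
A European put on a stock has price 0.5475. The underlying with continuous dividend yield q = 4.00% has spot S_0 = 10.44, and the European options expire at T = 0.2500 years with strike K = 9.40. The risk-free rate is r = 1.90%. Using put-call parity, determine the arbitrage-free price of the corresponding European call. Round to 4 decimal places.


Put-call parity: C - P = S_0 * exp(-qT) - K * exp(-rT).
S_0 * exp(-qT) = 10.4400 * 0.99004983 = 10.33612026
K * exp(-rT) = 9.4000 * 0.99526126 = 9.35545588
C = P + S*exp(-qT) - K*exp(-rT)
C = 0.5475 + 10.33612026 - 9.35545588 = 1.5282

Answer: Call price = 1.5282


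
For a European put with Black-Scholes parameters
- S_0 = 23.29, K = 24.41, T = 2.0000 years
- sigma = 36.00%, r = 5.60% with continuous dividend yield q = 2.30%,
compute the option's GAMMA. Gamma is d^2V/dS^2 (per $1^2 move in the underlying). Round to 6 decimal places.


d1 = 0.2919392474; d2 = -0.2171776351
phi(d1) = 0.3822987931; exp(-qT) = 0.9550419622; exp(-rT) = 0.8940442575
Gamma = exp(-qT) * phi(d1) / (S * sigma * sqrt(T)) = 0.9550419622 * 0.3822987931 / (23.2900 * 0.3600 * 1.4142135624) = 0.030792

Answer: Gamma = 0.030792


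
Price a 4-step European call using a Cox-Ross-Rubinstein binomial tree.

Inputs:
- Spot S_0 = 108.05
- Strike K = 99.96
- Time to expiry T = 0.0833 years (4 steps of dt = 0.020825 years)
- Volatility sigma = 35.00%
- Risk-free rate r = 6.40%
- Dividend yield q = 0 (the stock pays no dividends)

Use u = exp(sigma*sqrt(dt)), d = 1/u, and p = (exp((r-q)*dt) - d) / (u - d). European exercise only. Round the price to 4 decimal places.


dt = T/N = 0.020825
u = exp(sigma*sqrt(dt)) = 1.051805; d = 1/u = 0.950746
p = (exp((r-q)*dt) - d) / (u - d) = 0.500573
Discount per step: exp(-r*dt) = 0.998668
Stock lattice S(k, i) with i counting down-moves:
  k=0: S(0,0) = 108.0500
  k=1: S(1,0) = 113.6476; S(1,1) = 102.7281
  k=2: S(2,0) = 119.5351; S(2,1) = 108.0500; S(2,2) = 97.6684
  k=3: S(3,0) = 125.7277; S(3,1) = 113.6476; S(3,2) = 102.7281; S(3,3) = 92.8579
  k=4: S(4,0) = 132.2410; S(4,1) = 119.5351; S(4,2) = 108.0500; S(4,3) = 97.6684; S(4,4) = 88.2843
Terminal payoffs V(N, i) = max(S_T - K, 0):
  V(4,0) = 32.281032; V(4,1) = 19.575114; V(4,2) = 8.090000; V(4,3) = 0.000000; V(4,4) = 0.000000
Backward induction: V(k, i) = exp(-r*dt) * [p * V(k+1, i) + (1-p) * V(k+1, i+1)].
  V(3,0) = exp(-r*dt) * [p*32.281032 + (1-p)*19.575114] = 25.900807
  V(3,1) = exp(-r*dt) * [p*19.575114 + (1-p)*8.090000] = 13.820703
  V(3,2) = exp(-r*dt) * [p*8.090000 + (1-p)*0.000000] = 4.044240
  V(3,3) = exp(-r*dt) * [p*0.000000 + (1-p)*0.000000] = 0.000000
  V(2,0) = exp(-r*dt) * [p*25.900807 + (1-p)*13.820703] = 19.841213
  V(2,1) = exp(-r*dt) * [p*13.820703 + (1-p)*4.044240] = 8.926167
  V(2,2) = exp(-r*dt) * [p*4.044240 + (1-p)*0.000000] = 2.021740
  V(1,0) = exp(-r*dt) * [p*19.841213 + (1-p)*8.926167] = 14.370776
  V(1,1) = exp(-r*dt) * [p*8.926167 + (1-p)*2.021740] = 5.470612
  V(0,0) = exp(-r*dt) * [p*14.370776 + (1-p)*5.470612] = 9.912572

Answer: Price = V(0,0) = 9.9126


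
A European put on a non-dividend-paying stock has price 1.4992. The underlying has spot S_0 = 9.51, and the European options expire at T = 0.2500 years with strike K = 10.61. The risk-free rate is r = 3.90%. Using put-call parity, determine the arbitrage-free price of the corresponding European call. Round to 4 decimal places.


Put-call parity: C - P = S_0 * exp(-qT) - K * exp(-rT).
S_0 * exp(-qT) = 9.5100 * 1.00000000 = 9.51000000
K * exp(-rT) = 10.6100 * 0.99029738 = 10.50705517
C = P + S*exp(-qT) - K*exp(-rT)
C = 1.4992 + 9.51000000 - 10.50705517 = 0.5021

Answer: Call price = 0.5021


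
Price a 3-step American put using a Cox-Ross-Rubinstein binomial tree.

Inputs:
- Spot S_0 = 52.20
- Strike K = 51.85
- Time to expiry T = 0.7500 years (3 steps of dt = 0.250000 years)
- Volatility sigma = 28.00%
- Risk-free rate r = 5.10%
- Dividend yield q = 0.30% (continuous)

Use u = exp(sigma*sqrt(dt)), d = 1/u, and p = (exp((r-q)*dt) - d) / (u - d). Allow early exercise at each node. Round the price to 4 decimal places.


dt = T/N = 0.250000
u = exp(sigma*sqrt(dt)) = 1.150274; d = 1/u = 0.869358
p = (exp((r-q)*dt) - d) / (u - d) = 0.508032
Discount per step: exp(-r*dt) = 0.987331
Stock lattice S(k, i) with i counting down-moves:
  k=0: S(0,0) = 52.2000
  k=1: S(1,0) = 60.0443; S(1,1) = 45.3805
  k=2: S(2,0) = 69.0674; S(2,1) = 52.2000; S(2,2) = 39.4519
  k=3: S(3,0) = 79.4464; S(3,1) = 60.0443; S(3,2) = 45.3805; S(3,3) = 34.2978
Terminal payoffs V(N, i) = max(K - S_T, 0):
  V(3,0) = 0.000000; V(3,1) = 0.000000; V(3,2) = 6.469500; V(3,3) = 17.552156
Backward induction: V(k, i) = exp(-r*dt) * [p * V(k+1, i) + (1-p) * V(k+1, i+1)]; then take max(V_cont, immediate exercise) for American.
  V(2,0) = exp(-r*dt) * [p*0.000000 + (1-p)*0.000000] = 0.000000; exercise = 0.000000; V(2,0) = max -> 0.000000
  V(2,1) = exp(-r*dt) * [p*0.000000 + (1-p)*6.469500] = 3.142465; exercise = 0.000000; V(2,1) = max -> 3.142465
  V(2,2) = exp(-r*dt) * [p*6.469500 + (1-p)*17.552156] = 11.770776; exercise = 12.398089; V(2,2) = max -> 12.398089
  V(1,0) = exp(-r*dt) * [p*0.000000 + (1-p)*3.142465] = 1.526406; exercise = 0.000000; V(1,0) = max -> 1.526406
  V(1,1) = exp(-r*dt) * [p*3.142465 + (1-p)*12.398089] = 7.598437; exercise = 6.469500; V(1,1) = max -> 7.598437
  V(0,0) = exp(-r*dt) * [p*1.526406 + (1-p)*7.598437] = 4.456468; exercise = 0.000000; V(0,0) = max -> 4.456468

Answer: Price = V(0,0) = 4.4565


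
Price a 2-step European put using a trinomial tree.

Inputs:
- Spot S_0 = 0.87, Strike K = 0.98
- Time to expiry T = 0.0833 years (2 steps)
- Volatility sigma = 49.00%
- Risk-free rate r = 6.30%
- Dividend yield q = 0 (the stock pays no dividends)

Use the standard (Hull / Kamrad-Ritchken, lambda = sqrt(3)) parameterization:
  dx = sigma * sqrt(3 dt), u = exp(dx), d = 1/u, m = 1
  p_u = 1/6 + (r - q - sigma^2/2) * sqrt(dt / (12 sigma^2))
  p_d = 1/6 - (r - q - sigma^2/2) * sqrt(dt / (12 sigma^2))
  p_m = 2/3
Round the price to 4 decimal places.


Answer: Price = V(0,0) = 0.1228

Derivation:
dt = T/N = 0.041650; dx = sigma*sqrt(3*dt) = 0.173207
u = exp(dx) = 1.189112; d = 1/u = 0.840964
p_u = 0.159807, p_m = 0.666667, p_d = 0.173526
Discount per step: exp(-r*dt) = 0.997379
Stock lattice S(k, j) with j the centered position index:
  k=0: S(0,+0) = 0.8700
  k=1: S(1,-1) = 0.7316; S(1,+0) = 0.8700; S(1,+1) = 1.0345
  k=2: S(2,-2) = 0.6153; S(2,-1) = 0.7316; S(2,+0) = 0.8700; S(2,+1) = 1.0345; S(2,+2) = 1.2302
Terminal payoffs V(N, j) = max(K - S_T, 0):
  V(2,-2) = 0.364718; V(2,-1) = 0.248361; V(2,+0) = 0.110000; V(2,+1) = 0.000000; V(2,+2) = 0.000000
Backward induction: V(k, j) = exp(-r*dt) * [p_u * V(k+1, j+1) + p_m * V(k+1, j) + p_d * V(k+1, j-1)]
  V(1,-1) = exp(-r*dt) * [p_u*0.110000 + p_m*0.248361 + p_d*0.364718] = 0.245795
  V(1,+0) = exp(-r*dt) * [p_u*0.000000 + p_m*0.110000 + p_d*0.248361] = 0.116125
  V(1,+1) = exp(-r*dt) * [p_u*0.000000 + p_m*0.000000 + p_d*0.110000] = 0.019038
  V(0,+0) = exp(-r*dt) * [p_u*0.019038 + p_m*0.116125 + p_d*0.245795] = 0.122789


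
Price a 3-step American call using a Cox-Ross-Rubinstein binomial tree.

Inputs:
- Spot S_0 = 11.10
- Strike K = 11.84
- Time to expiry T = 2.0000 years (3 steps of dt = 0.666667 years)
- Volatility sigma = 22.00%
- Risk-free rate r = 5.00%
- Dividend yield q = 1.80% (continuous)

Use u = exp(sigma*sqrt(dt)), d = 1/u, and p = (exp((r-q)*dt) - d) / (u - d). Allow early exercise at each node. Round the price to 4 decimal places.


dt = T/N = 0.666667
u = exp(sigma*sqrt(dt)) = 1.196774; d = 1/u = 0.835580
p = (exp((r-q)*dt) - d) / (u - d) = 0.514911
Discount per step: exp(-r*dt) = 0.967216
Stock lattice S(k, i) with i counting down-moves:
  k=0: S(0,0) = 11.1000
  k=1: S(1,0) = 13.2842; S(1,1) = 9.2749
  k=2: S(2,0) = 15.8982; S(2,1) = 11.1000; S(2,2) = 7.7500
  k=3: S(3,0) = 19.0265; S(3,1) = 13.2842; S(3,2) = 9.2749; S(3,3) = 6.4757
Terminal payoffs V(N, i) = max(S_T - K, 0):
  V(3,0) = 7.186502; V(3,1) = 1.444187; V(3,2) = 0.000000; V(3,3) = 0.000000
Backward induction: V(k, i) = exp(-r*dt) * [p * V(k+1, i) + (1-p) * V(k+1, i+1)]; then take max(V_cont, immediate exercise) for American.
  V(2,0) = exp(-r*dt) * [p*7.186502 + (1-p)*1.444187] = 4.256687; exercise = 4.058164; V(2,0) = max -> 4.256687
  V(2,1) = exp(-r*dt) * [p*1.444187 + (1-p)*0.000000] = 0.719249; exercise = 0.000000; V(2,1) = max -> 0.719249
  V(2,2) = exp(-r*dt) * [p*0.000000 + (1-p)*0.000000] = 0.000000; exercise = 0.000000; V(2,2) = max -> 0.000000
  V(1,0) = exp(-r*dt) * [p*4.256687 + (1-p)*0.719249] = 2.457420; exercise = 1.444187; V(1,0) = max -> 2.457420
  V(1,1) = exp(-r*dt) * [p*0.719249 + (1-p)*0.000000] = 0.358208; exercise = 0.000000; V(1,1) = max -> 0.358208
  V(0,0) = exp(-r*dt) * [p*2.457420 + (1-p)*0.358208] = 1.391935; exercise = 0.000000; V(0,0) = max -> 1.391935

Answer: Price = V(0,0) = 1.3919


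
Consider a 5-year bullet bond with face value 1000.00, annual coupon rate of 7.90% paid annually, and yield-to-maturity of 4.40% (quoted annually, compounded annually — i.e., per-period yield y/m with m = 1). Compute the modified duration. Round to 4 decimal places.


Answer: Modified duration = 4.1871

Derivation:
Coupon per period c = face * coupon_rate / m = 79.000000
Periods per year m = 1; per-period yield y/m = 0.044000
Number of cashflows N = 5
Cashflows (t years, CF_t, discount factor 1/(1+y/m)^(m*t), PV):
  t = 1.0000: CF_t = 79.000000, DF = 0.957854, PV = 75.670498
  t = 2.0000: CF_t = 79.000000, DF = 0.917485, PV = 72.481320
  t = 3.0000: CF_t = 79.000000, DF = 0.878817, PV = 69.426552
  t = 4.0000: CF_t = 79.000000, DF = 0.841779, PV = 66.500528
  t = 5.0000: CF_t = 1079.000000, DF = 0.806302, PV = 869.999396
Price P = sum_t PV_t = 1154.078295
First compute Macaulay numerator sum_t t * PV_t:
  t * PV_t at t = 1.0000: 75.670498
  t * PV_t at t = 2.0000: 144.962640
  t * PV_t at t = 3.0000: 208.279655
  t * PV_t at t = 4.0000: 266.002114
  t * PV_t at t = 5.0000: 4349.996982
Macaulay duration D = 5044.911890 / 1154.078295 = 4.371377
Modified duration = D / (1 + y/m) = 4.371377 / (1 + 0.044000) = 4.187143


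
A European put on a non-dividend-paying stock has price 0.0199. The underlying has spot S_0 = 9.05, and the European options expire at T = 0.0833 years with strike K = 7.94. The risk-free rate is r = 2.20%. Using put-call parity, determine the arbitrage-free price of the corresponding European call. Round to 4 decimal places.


Answer: Call price = 1.1444

Derivation:
Put-call parity: C - P = S_0 * exp(-qT) - K * exp(-rT).
S_0 * exp(-qT) = 9.0500 * 1.00000000 = 9.05000000
K * exp(-rT) = 7.9400 * 0.99816908 = 7.92546248
C = P + S*exp(-qT) - K*exp(-rT)
C = 0.0199 + 9.05000000 - 7.92546248 = 1.1444


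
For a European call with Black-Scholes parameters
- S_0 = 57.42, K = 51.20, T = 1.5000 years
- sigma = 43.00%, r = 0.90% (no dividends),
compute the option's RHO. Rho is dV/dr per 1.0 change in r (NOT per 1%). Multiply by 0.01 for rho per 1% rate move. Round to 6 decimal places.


d1 = 0.5066610841; d2 = -0.0199792106
phi(d1) = 0.3508869243; exp(-qT) = 1.0000000000; exp(-rT) = 0.9865907163
N(d2) = 0.4920299784
Rho = K*T*exp(-rT)*N(d2) = 51.2000 * 1.5000 * 0.9865907163 * 0.4920299784 = 37.281194

Answer: Rho = 37.281194


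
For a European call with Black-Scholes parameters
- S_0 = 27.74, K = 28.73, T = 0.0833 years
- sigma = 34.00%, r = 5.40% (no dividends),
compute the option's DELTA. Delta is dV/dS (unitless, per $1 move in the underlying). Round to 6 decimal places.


d1 = -0.2624430929; d2 = -0.3605730068
phi(d1) = 0.3854373090; exp(-qT) = 1.0000000000; exp(-rT) = 0.9955119017
N(d1) = 0.3964899266
Delta = exp(-qT) * N(d1) = 1.0000000000 * 0.3964899266 = 0.396490

Answer: Delta = 0.396490


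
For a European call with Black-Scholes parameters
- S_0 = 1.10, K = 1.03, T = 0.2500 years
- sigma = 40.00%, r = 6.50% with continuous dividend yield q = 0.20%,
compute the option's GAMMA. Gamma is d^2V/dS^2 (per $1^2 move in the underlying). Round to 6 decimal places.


d1 = 0.5075068878; d2 = 0.3075068878
phi(d1) = 0.3507364635; exp(-qT) = 0.9995001250; exp(-rT) = 0.9838813190
Gamma = exp(-qT) * phi(d1) / (S * sigma * sqrt(T)) = 0.9995001250 * 0.3507364635 / (1.1000 * 0.4000 * 0.5000000000) = 1.593460

Answer: Gamma = 1.593460


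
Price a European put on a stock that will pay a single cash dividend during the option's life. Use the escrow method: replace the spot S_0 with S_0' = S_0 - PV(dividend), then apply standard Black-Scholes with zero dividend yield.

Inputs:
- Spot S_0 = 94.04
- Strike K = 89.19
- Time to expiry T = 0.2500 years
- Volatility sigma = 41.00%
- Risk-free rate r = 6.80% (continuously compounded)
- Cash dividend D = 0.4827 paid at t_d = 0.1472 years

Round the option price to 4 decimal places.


Answer: Price = 4.8266

Derivation:
PV(D) = D * exp(-r * t_d) = 0.4827 * 0.99004033 = 0.47789247
S_0' = S_0 - PV(D) = 94.0400 - 0.47789247 = 93.56210753
d1 = (ln(S_0'/K) + (r + sigma^2/2)*T) / (sigma*sqrt(T)) = 0.41887337
d2 = d1 - sigma*sqrt(T) = 0.21387337
exp(-rT) = 0.98314368
N(-d1) = 0.33765434; N(-d2) = 0.41532290
P = K * exp(-rT) * N(-d2) - S_0' * N(-d1) = 89.1900 * 0.98314368 * 0.41532290 - 93.56210753 * 0.33765434 = 4.8266


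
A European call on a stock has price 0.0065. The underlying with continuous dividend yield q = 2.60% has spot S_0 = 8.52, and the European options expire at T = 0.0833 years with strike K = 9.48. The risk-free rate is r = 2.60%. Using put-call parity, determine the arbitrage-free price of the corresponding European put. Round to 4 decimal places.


Answer: Put price = 0.9644

Derivation:
Put-call parity: C - P = S_0 * exp(-qT) - K * exp(-rT).
S_0 * exp(-qT) = 8.5200 * 0.99783654 = 8.50156735
K * exp(-rT) = 9.4800 * 0.99783654 = 9.45949043
P = C - S*exp(-qT) + K*exp(-rT)
P = 0.0065 - 8.50156735 + 9.45949043 = 0.9644


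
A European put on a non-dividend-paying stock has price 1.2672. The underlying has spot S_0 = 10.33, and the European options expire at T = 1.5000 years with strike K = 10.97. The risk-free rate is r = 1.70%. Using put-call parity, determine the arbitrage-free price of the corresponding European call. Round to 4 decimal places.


Answer: Call price = 0.9034

Derivation:
Put-call parity: C - P = S_0 * exp(-qT) - K * exp(-rT).
S_0 * exp(-qT) = 10.3300 * 1.00000000 = 10.33000000
K * exp(-rT) = 10.9700 * 0.97482238 = 10.69380150
C = P + S*exp(-qT) - K*exp(-rT)
C = 1.2672 + 10.33000000 - 10.69380150 = 0.9034


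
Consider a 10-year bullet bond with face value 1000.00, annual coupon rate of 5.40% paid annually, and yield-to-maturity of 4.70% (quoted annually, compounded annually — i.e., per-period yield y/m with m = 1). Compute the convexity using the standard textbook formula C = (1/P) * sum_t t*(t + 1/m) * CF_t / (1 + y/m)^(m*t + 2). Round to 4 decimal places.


Answer: Convexity = 74.5580

Derivation:
Coupon per period c = face * coupon_rate / m = 54.000000
Periods per year m = 1; per-period yield y/m = 0.047000
Number of cashflows N = 10
Cashflows (t years, CF_t, discount factor 1/(1+y/m)^(m*t), PV):
  t = 1.0000: CF_t = 54.000000, DF = 0.955110, PV = 51.575931
  t = 2.0000: CF_t = 54.000000, DF = 0.912235, PV = 49.260679
  t = 3.0000: CF_t = 54.000000, DF = 0.871284, PV = 47.049359
  t = 4.0000: CF_t = 54.000000, DF = 0.832172, PV = 44.937306
  t = 5.0000: CF_t = 54.000000, DF = 0.794816, PV = 42.920063
  t = 6.0000: CF_t = 54.000000, DF = 0.759137, PV = 40.993374
  t = 7.0000: CF_t = 54.000000, DF = 0.725059, PV = 39.153175
  t = 8.0000: CF_t = 54.000000, DF = 0.692511, PV = 37.395583
  t = 9.0000: CF_t = 54.000000, DF = 0.661424, PV = 35.716889
  t = 10.0000: CF_t = 1054.000000, DF = 0.631732, PV = 665.845998
Price P = sum_t PV_t = 1054.848359
Convexity numerator sum_t t*(t + 1/m) * CF_t / (1+y/m)^(m*t + 2):
  t = 1.0000: term = 94.098719
  t = 2.0000: term = 269.623836
  t = 3.0000: term = 515.040757
  t = 4.0000: term = 819.867489
  t = 5.0000: term = 1174.595257
  t = 6.0000: term = 1570.614479
  t = 7.0000: term = 2000.145787
  t = 8.0000: term = 2456.175751
  t = 9.0000: term = 2932.397029
  t = 10.0000: term = 66814.868175
Convexity = (1/P) * sum = 78647.427279 / 1054.848359 = 74.558041


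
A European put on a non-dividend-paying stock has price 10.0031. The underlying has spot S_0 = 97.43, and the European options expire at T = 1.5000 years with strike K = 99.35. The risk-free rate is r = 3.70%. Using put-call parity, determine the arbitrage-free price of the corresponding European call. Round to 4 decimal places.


Answer: Call price = 13.4468

Derivation:
Put-call parity: C - P = S_0 * exp(-qT) - K * exp(-rT).
S_0 * exp(-qT) = 97.4300 * 1.00000000 = 97.43000000
K * exp(-rT) = 99.3500 * 0.94601202 = 93.98629455
C = P + S*exp(-qT) - K*exp(-rT)
C = 10.0031 + 97.43000000 - 93.98629455 = 13.4468


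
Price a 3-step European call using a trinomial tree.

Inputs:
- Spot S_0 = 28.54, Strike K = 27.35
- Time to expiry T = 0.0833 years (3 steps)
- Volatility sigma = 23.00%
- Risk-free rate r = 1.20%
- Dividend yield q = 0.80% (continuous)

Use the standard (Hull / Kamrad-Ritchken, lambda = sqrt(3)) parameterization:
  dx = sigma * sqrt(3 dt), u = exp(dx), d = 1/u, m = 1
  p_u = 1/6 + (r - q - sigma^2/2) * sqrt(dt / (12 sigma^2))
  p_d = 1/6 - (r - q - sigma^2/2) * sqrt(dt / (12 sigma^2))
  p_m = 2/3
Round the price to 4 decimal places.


Answer: Price = V(0,0) = 1.5125

Derivation:
dt = T/N = 0.027767; dx = sigma*sqrt(3*dt) = 0.066382
u = exp(dx) = 1.068635; d = 1/u = 0.935773
p_u = 0.161971, p_m = 0.666667, p_d = 0.171362
Discount per step: exp(-r*dt) = 0.999667
Stock lattice S(k, j) with j the centered position index:
  k=0: S(0,+0) = 28.5400
  k=1: S(1,-1) = 26.7070; S(1,+0) = 28.5400; S(1,+1) = 30.4988
  k=2: S(2,-2) = 24.9917; S(2,-1) = 26.7070; S(2,+0) = 28.5400; S(2,+1) = 30.4988; S(2,+2) = 32.5921
  k=3: S(3,-3) = 23.3865; S(3,-2) = 24.9917; S(3,-1) = 26.7070; S(3,+0) = 28.5400; S(3,+1) = 30.4988; S(3,+2) = 32.5921; S(3,+3) = 34.8291
Terminal payoffs V(N, j) = max(S_T - K, 0):
  V(3,-3) = 0.000000; V(3,-2) = 0.000000; V(3,-1) = 0.000000; V(3,+0) = 1.190000; V(3,+1) = 3.148839; V(3,+2) = 5.242122; V(3,+3) = 7.479078
Backward induction: V(k, j) = exp(-r*dt) * [p_u * V(k+1, j+1) + p_m * V(k+1, j) + p_d * V(k+1, j-1)]
  V(2,-2) = exp(-r*dt) * [p_u*0.000000 + p_m*0.000000 + p_d*0.000000] = 0.000000
  V(2,-1) = exp(-r*dt) * [p_u*1.190000 + p_m*0.000000 + p_d*0.000000] = 0.192682
  V(2,+0) = exp(-r*dt) * [p_u*3.148839 + p_m*1.190000 + p_d*0.000000] = 1.302921
  V(2,+1) = exp(-r*dt) * [p_u*5.242122 + p_m*3.148839 + p_d*1.190000] = 3.151170
  V(2,+2) = exp(-r*dt) * [p_u*7.479078 + p_m*5.242122 + p_d*3.148839] = 5.243989
  V(1,-1) = exp(-r*dt) * [p_u*1.302921 + p_m*0.192682 + p_d*0.000000] = 0.339377
  V(1,+0) = exp(-r*dt) * [p_u*3.151170 + p_m*1.302921 + p_d*0.192682] = 1.411561
  V(1,+1) = exp(-r*dt) * [p_u*5.243989 + p_m*3.151170 + p_d*1.302921] = 3.172370
  V(0,+0) = exp(-r*dt) * [p_u*3.172370 + p_m*1.411561 + p_d*0.339377] = 1.512526


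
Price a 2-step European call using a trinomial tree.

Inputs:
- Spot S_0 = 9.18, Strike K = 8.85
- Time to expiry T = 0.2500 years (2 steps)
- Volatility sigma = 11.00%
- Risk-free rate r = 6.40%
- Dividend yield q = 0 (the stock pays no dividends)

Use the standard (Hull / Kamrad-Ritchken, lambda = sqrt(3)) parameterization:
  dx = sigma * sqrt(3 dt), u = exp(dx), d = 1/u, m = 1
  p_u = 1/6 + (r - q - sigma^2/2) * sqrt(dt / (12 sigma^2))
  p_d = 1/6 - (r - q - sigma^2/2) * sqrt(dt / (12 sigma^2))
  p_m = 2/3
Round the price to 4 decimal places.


Answer: Price = V(0,0) = 0.5201

Derivation:
dt = T/N = 0.125000; dx = sigma*sqrt(3*dt) = 0.067361
u = exp(dx) = 1.069682; d = 1/u = 0.934858
p_u = 0.220435, p_m = 0.666667, p_d = 0.112899
Discount per step: exp(-r*dt) = 0.992032
Stock lattice S(k, j) with j the centered position index:
  k=0: S(0,+0) = 9.1800
  k=1: S(1,-1) = 8.5820; S(1,+0) = 9.1800; S(1,+1) = 9.8197
  k=2: S(2,-2) = 8.0229; S(2,-1) = 8.5820; S(2,+0) = 9.1800; S(2,+1) = 9.8197; S(2,+2) = 10.5039
Terminal payoffs V(N, j) = max(S_T - K, 0):
  V(2,-2) = 0.000000; V(2,-1) = 0.000000; V(2,+0) = 0.330000; V(2,+1) = 0.969676; V(2,+2) = 1.653927
Backward induction: V(k, j) = exp(-r*dt) * [p_u * V(k+1, j+1) + p_m * V(k+1, j) + p_d * V(k+1, j-1)]
  V(1,-1) = exp(-r*dt) * [p_u*0.330000 + p_m*0.000000 + p_d*0.000000] = 0.072164
  V(1,+0) = exp(-r*dt) * [p_u*0.969676 + p_m*0.330000 + p_d*0.000000] = 0.430294
  V(1,+1) = exp(-r*dt) * [p_u*1.653927 + p_m*0.969676 + p_d*0.330000] = 1.039938
  V(0,+0) = exp(-r*dt) * [p_u*1.039938 + p_m*0.430294 + p_d*0.072164] = 0.520071


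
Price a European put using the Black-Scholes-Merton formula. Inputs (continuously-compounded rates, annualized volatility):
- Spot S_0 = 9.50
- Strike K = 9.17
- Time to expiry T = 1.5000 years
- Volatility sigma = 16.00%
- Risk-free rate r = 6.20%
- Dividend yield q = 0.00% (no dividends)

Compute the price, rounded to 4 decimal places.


Answer: Price = 0.2683

Derivation:
d1 = (ln(S/K) + (r - q + 0.5*sigma^2) * T) / (sigma * sqrt(T)) = 0.75298597
d2 = d1 - sigma * sqrt(T) = 0.55702679
exp(-rT) = 0.91119350; exp(-qT) = 1.00000000
P = K * exp(-rT) * N(-d2) - S_0 * exp(-qT) * N(-d1)
N(-d1) = 0.22572917; N(-d2) = 0.28875456
P = 9.1700 * 0.91119350 * 0.28875456 - 9.5000 * 1.00000000 * 0.22572917 = 0.2683


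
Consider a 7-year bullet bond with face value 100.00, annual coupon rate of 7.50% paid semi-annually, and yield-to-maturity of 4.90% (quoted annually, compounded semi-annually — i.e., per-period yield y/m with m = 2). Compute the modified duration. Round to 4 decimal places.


Coupon per period c = face * coupon_rate / m = 3.750000
Periods per year m = 2; per-period yield y/m = 0.024500
Number of cashflows N = 14
Cashflows (t years, CF_t, discount factor 1/(1+y/m)^(m*t), PV):
  t = 0.5000: CF_t = 3.750000, DF = 0.976086, PV = 3.660322
  t = 1.0000: CF_t = 3.750000, DF = 0.952744, PV = 3.572789
  t = 1.5000: CF_t = 3.750000, DF = 0.929960, PV = 3.487349
  t = 2.0000: CF_t = 3.750000, DF = 0.907721, PV = 3.403952
  t = 2.5000: CF_t = 3.750000, DF = 0.886013, PV = 3.322549
  t = 3.0000: CF_t = 3.750000, DF = 0.864825, PV = 3.243094
  t = 3.5000: CF_t = 3.750000, DF = 0.844143, PV = 3.165538
  t = 4.0000: CF_t = 3.750000, DF = 0.823957, PV = 3.089837
  t = 4.5000: CF_t = 3.750000, DF = 0.804252, PV = 3.015946
  t = 5.0000: CF_t = 3.750000, DF = 0.785019, PV = 2.943823
  t = 5.5000: CF_t = 3.750000, DF = 0.766246, PV = 2.873424
  t = 6.0000: CF_t = 3.750000, DF = 0.747922, PV = 2.804708
  t = 6.5000: CF_t = 3.750000, DF = 0.730036, PV = 2.737636
  t = 7.0000: CF_t = 103.750000, DF = 0.712578, PV = 73.929987
Price P = sum_t PV_t = 115.250954
First compute Macaulay numerator sum_t t * PV_t:
  t * PV_t at t = 0.5000: 1.830161
  t * PV_t at t = 1.0000: 3.572789
  t * PV_t at t = 1.5000: 5.231023
  t * PV_t at t = 2.0000: 6.807904
  t * PV_t at t = 2.5000: 8.306374
  t * PV_t at t = 3.0000: 9.729281
  t * PV_t at t = 3.5000: 11.079383
  t * PV_t at t = 4.0000: 12.359348
  t * PV_t at t = 4.5000: 13.571758
  t * PV_t at t = 5.0000: 14.719113
  t * PV_t at t = 5.5000: 15.803831
  t * PV_t at t = 6.0000: 16.828250
  t * PV_t at t = 6.5000: 17.794636
  t * PV_t at t = 7.0000: 517.509906
Macaulay duration D = 655.143756 / 115.250954 = 5.684497
Modified duration = D / (1 + y/m) = 5.684497 / (1 + 0.024500) = 5.548558

Answer: Modified duration = 5.5486


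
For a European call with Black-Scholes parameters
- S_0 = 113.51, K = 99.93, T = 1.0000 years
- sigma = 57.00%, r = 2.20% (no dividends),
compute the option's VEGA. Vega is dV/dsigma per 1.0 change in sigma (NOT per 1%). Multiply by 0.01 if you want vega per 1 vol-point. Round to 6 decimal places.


Answer: Vega = 38.988634

Derivation:
d1 = 0.5471421016; d2 = -0.0228578984
phi(d1) = 0.3434819305; exp(-qT) = 1.0000000000; exp(-rT) = 0.9782402351
Vega = S * exp(-qT) * phi(d1) * sqrt(T) = 113.5100 * 1.0000000000 * 0.3434819305 * 1.0000000000 = 38.988634
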